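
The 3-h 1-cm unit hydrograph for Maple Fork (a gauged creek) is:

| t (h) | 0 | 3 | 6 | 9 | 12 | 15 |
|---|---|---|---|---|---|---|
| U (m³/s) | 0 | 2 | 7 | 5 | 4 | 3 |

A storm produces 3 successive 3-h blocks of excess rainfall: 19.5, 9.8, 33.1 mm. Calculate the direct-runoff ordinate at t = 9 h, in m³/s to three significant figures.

Q ≈ 23.2 m³/s

By discrete convolution, Q_j = Σ (P_i / 10 mm) · U_{j−i}.
At t = 9 h (j=3): Q = (19.5/10)·5 + (9.8/10)·7 + (33.1/10)·2 = 23.2 m³/s.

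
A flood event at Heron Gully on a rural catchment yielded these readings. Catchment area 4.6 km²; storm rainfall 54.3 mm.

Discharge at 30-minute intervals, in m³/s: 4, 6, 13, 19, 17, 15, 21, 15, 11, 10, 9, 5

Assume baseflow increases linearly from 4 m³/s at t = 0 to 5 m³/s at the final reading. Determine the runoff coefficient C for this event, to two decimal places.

C ≈ 0.66

ΣQ_DR = 91.00 m³/s; V = ΣQ_DR·Δt = 1.638 × 10^5 m³.
Runoff depth d = V / A = 35.61 mm.
C = d / P = 35.61 / 54.3 = 0.66.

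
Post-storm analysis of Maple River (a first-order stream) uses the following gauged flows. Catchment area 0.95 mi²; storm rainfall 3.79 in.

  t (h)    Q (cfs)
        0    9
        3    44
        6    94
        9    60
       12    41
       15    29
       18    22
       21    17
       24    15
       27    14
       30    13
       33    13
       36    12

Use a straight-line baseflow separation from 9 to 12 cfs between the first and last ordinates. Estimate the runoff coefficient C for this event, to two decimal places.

ΣQ_DR = 246.5 cfs; V = ΣQ_DR·Δt = 2.662 × 10^6 ft³.
Runoff depth d = V / A = 1.206 in.
C = d / P = 1.206 / 3.79 = 0.32.

C ≈ 0.32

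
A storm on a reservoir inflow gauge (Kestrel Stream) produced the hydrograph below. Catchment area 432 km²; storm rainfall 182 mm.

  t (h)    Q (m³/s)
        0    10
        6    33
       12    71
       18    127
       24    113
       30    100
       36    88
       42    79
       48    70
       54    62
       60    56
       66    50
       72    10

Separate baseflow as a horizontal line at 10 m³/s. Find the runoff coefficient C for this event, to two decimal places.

ΣQ_DR = 739.0 m³/s; V = ΣQ_DR·Δt = 1.596 × 10^7 m³.
Runoff depth d = V / A = 36.95 mm.
C = d / P = 36.95 / 182 = 0.20.

C ≈ 0.20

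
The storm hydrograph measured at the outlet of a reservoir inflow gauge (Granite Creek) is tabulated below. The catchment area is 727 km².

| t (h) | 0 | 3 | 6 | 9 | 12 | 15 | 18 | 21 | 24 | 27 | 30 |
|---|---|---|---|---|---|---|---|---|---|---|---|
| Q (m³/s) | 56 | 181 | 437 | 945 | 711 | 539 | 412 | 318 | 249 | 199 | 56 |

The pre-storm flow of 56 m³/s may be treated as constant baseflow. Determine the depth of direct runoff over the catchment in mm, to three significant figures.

d ≈ 51.8 mm

Direct runoff: 0.0, 125.0, 381.0, 889.0, 655.0, 483.0, 356.0, 262.0, 193.0, 143.0, 0.0 m³/s; ΣQ_DR = 3487 m³/s.
V = ΣQ_DR · Δt = 3487 × 10800 s = 3.766 × 10^7 m³.
Over A = 727 km², depth = V / A = 51.8 mm.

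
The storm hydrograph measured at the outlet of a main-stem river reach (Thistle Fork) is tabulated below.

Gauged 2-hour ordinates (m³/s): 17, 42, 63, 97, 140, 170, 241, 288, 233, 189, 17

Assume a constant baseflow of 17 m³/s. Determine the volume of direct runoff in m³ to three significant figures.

V ≈ 9.43 × 10^6 m³

Direct-runoff ordinates (Q − Q_b): 0.0, 25.0, 46.0, 80.0, 123.0, 153.0, 224.0, 271.0, 216.0, 172.0, 0.0 m³/s.
ΣQ_DR = 1310 m³/s.
With Δt = 2 h = 7200 s, V = ΣQ_DR · Δt = 1310 × 7200 = 9.43 × 10^6 m³.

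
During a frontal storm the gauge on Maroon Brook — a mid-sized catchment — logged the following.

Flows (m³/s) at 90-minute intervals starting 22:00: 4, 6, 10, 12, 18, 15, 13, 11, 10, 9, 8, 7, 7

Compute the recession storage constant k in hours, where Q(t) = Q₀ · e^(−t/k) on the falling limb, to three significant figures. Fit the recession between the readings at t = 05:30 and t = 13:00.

k ≈ 11.9 h

On the falling limb, Q drops from 15 to 8 m³/s between t = 05:30 and t = 13:00 (Δt = 7.5 h).
k = −Δt / ln(Q₂/Q₁) = −7.5 / ln(8/15) = 11.9 h.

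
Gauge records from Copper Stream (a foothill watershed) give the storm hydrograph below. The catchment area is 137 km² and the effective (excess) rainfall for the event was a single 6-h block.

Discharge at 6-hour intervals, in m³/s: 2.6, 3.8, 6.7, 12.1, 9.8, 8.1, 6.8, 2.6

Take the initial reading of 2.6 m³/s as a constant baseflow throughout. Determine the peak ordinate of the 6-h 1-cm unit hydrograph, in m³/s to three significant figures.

U_p ≈ 19.0 m³/s

Direct runoff: 0.0, 1.2, 4.1, 9.5, 7.2, 5.5, 4.2, 0.0 m³/s; ΣQ_DR = 31.70 m³/s, peak = 9.5 m³/s.
Runoff depth d = ΣQ_DR·Δt / A = 31.70 × 21600 / (137 km²) = 4.998 mm.
The 1-cm UH is the DRH scaled by (10 mm)/d, so U_p = 9.5 × 10/4.998 = 19.0 m³/s.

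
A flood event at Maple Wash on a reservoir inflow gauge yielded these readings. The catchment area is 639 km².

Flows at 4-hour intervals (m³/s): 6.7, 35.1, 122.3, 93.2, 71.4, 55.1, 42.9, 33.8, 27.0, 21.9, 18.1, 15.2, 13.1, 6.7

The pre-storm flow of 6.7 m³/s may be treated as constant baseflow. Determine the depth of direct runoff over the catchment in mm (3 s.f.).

d ≈ 10.6 mm

Direct runoff: 0.0, 28.4, 115.6, 86.5, 64.7, 48.4, 36.2, 27.1, 20.3, 15.2, 11.4, 8.5, 6.4, 0.0 m³/s; ΣQ_DR = 468.7 m³/s.
V = ΣQ_DR · Δt = 468.7 × 14400 s = 6.749 × 10^6 m³.
Over A = 639 km², depth = V / A = 10.6 mm.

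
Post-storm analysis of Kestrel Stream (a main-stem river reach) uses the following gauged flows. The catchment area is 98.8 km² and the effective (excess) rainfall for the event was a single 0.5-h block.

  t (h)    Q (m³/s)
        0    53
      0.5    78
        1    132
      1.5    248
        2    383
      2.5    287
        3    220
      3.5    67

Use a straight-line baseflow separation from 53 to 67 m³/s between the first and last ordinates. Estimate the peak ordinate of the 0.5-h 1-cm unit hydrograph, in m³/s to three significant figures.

Direct runoff: 0.00, 23.00, 75.00, 189.00, 322.00, 224.00, 155.00, 0.00 m³/s; ΣQ_DR = 988.0 m³/s, peak = 322.00 m³/s.
Runoff depth d = ΣQ_DR·Δt / A = 988.0 × 1800 / (98.8 km²) = 18.00 mm.
The 1-cm UH is the DRH scaled by (10 mm)/d, so U_p = 322.00 × 10/18.00 = 179 m³/s.

U_p ≈ 179 m³/s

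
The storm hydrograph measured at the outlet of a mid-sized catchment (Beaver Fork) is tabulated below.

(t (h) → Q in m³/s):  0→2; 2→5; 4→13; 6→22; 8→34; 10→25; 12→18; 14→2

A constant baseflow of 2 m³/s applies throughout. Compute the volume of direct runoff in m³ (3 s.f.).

V ≈ 7.56 × 10^5 m³

Direct-runoff ordinates (Q − Q_b): 0.0, 3.0, 11.0, 20.0, 32.0, 23.0, 16.0, 0.0 m³/s.
ΣQ_DR = 105.0 m³/s.
With Δt = 2 h = 7200 s, V = ΣQ_DR · Δt = 105.0 × 7200 = 7.56 × 10^5 m³.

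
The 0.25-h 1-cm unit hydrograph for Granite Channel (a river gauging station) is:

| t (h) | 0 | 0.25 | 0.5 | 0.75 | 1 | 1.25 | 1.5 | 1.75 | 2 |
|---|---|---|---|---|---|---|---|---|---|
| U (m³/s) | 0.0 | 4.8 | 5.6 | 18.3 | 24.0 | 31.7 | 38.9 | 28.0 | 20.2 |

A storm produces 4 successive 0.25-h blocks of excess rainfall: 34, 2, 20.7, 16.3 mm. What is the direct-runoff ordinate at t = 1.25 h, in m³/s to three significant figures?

Q ≈ 160 m³/s

By discrete convolution, Q_j = Σ (P_i / 10 mm) · U_{j−i}.
At t = 1.25 h (j=5): Q = (34/10)·31.7 + (2/10)·24.0 + (20.7/10)·18.3 + (16.3/10)·5.6 = 160 m³/s.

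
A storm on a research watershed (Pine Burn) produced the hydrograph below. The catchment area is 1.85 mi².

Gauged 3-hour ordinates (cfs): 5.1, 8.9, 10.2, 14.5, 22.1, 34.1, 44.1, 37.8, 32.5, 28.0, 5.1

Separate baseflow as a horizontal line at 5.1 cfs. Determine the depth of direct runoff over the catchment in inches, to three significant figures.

Direct runoff: 0.0, 3.8, 5.1, 9.4, 17.0, 29.0, 39.0, 32.7, 27.4, 22.9, 0.0 cfs; ΣQ_DR = 186.3 cfs.
V = ΣQ_DR · Δt = 186.3 × 10800 s = 2.012 × 10^6 ft³.
Over A = 1.85 mi², depth = V / A = 0.468 in.

d ≈ 0.468 in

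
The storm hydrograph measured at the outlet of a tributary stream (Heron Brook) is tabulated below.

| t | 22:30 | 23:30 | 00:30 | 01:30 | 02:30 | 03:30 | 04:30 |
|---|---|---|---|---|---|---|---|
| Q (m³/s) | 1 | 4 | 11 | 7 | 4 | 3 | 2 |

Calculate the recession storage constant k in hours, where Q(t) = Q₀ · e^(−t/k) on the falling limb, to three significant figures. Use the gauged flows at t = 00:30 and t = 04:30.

On the falling limb, Q drops from 11 to 2 m³/s between t = 00:30 and t = 04:30 (Δt = 4 h).
k = −Δt / ln(Q₂/Q₁) = −4 / ln(2/11) = 2.35 h.

k ≈ 2.35 h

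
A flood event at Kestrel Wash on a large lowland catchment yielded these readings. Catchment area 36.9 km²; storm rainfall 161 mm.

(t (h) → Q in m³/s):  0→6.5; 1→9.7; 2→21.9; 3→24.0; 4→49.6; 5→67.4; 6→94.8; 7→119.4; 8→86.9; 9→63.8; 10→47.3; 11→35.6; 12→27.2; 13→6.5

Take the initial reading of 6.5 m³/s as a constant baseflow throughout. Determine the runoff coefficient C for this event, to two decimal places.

ΣQ_DR = 569.6 m³/s; V = ΣQ_DR·Δt = 2.051 × 10^6 m³.
Runoff depth d = V / A = 55.57 mm.
C = d / P = 55.57 / 161 = 0.35.

C ≈ 0.35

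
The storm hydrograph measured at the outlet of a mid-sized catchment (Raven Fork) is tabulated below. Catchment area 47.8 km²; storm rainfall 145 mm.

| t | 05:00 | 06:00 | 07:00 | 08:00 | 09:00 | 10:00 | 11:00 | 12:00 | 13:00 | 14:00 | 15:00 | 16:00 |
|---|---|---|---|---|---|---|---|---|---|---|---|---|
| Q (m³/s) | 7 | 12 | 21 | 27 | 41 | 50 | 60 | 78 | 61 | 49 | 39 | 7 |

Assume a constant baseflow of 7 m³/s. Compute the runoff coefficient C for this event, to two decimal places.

C ≈ 0.19

ΣQ_DR = 368.0 m³/s; V = ΣQ_DR·Δt = 1.325 × 10^6 m³.
Runoff depth d = V / A = 27.72 mm.
C = d / P = 27.72 / 145 = 0.19.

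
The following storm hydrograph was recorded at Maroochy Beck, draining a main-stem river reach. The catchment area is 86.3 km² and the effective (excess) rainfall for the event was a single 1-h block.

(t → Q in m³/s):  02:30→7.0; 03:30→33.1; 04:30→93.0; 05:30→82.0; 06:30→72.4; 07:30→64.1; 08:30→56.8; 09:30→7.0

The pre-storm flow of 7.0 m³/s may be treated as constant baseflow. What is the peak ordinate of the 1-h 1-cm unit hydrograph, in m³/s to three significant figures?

U_p ≈ 57.4 m³/s

Direct runoff: 0.0, 26.1, 86.0, 75.0, 65.4, 57.1, 49.8, 0.0 m³/s; ΣQ_DR = 359.4 m³/s, peak = 86.0 m³/s.
Runoff depth d = ΣQ_DR·Δt / A = 359.4 × 3600 / (86.3 km²) = 14.99 mm.
The 1-cm UH is the DRH scaled by (10 mm)/d, so U_p = 86.0 × 10/14.99 = 57.4 m³/s.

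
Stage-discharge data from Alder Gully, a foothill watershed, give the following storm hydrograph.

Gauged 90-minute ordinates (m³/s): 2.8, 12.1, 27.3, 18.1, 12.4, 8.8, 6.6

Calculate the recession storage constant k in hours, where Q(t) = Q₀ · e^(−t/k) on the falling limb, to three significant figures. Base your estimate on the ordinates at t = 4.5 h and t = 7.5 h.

k ≈ 4.16 h

On the falling limb, Q drops from 18.1 to 8.8 m³/s between t = 4.5 h and t = 7.5 h (Δt = 3 h).
k = −Δt / ln(Q₂/Q₁) = −3 / ln(8.8/18.1) = 4.16 h.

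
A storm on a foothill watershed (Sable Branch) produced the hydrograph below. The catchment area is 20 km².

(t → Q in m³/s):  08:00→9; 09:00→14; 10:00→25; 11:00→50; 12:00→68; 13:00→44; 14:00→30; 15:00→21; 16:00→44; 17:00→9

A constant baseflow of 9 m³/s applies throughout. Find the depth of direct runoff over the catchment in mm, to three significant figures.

d ≈ 40.3 mm

Direct runoff: 0.0, 5.0, 16.0, 41.0, 59.0, 35.0, 21.0, 12.0, 35.0, 0.0 m³/s; ΣQ_DR = 224.0 m³/s.
V = ΣQ_DR · Δt = 224.0 × 3600 s = 8.064 × 10^5 m³.
Over A = 20 km², depth = V / A = 40.3 mm.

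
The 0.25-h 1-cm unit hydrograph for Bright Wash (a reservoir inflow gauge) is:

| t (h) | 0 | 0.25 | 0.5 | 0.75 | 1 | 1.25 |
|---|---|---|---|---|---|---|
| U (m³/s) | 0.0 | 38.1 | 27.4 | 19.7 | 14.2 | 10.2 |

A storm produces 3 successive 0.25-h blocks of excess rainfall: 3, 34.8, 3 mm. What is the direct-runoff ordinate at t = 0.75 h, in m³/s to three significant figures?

Q ≈ 113 m³/s

By discrete convolution, Q_j = Σ (P_i / 10 mm) · U_{j−i}.
At t = 0.75 h (j=3): Q = (3/10)·19.7 + (34.8/10)·27.4 + (3/10)·38.1 = 113 m³/s.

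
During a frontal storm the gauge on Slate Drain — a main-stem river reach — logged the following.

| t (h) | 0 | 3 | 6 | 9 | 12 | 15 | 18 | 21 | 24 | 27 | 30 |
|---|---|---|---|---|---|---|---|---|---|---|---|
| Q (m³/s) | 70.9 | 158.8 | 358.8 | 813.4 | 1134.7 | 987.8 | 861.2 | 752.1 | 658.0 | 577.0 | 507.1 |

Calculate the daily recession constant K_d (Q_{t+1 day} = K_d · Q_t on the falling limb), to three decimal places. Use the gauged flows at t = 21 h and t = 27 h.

K_d ≈ 0.346

Between t = 21 h and t = 27 h the flow falls from 752.1 to 577.0 m³/s over 2×3 h = 6 h.
Per-interval ratio K = (577.0/752.1)^(1/2) = 0.8759; K_d = K^(24/3) = 0.346.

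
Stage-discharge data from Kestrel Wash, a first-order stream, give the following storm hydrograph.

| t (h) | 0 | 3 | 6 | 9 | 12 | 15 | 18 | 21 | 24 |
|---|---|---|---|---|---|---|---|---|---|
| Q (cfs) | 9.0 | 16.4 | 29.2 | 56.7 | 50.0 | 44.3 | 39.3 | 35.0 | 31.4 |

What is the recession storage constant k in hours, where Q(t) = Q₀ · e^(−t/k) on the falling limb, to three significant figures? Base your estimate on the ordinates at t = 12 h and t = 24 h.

On the falling limb, Q drops from 50.0 to 31.4 cfs between t = 12 h and t = 24 h (Δt = 12 h).
k = −Δt / ln(Q₂/Q₁) = −12 / ln(31.4/50.0) = 25.8 h.

k ≈ 25.8 h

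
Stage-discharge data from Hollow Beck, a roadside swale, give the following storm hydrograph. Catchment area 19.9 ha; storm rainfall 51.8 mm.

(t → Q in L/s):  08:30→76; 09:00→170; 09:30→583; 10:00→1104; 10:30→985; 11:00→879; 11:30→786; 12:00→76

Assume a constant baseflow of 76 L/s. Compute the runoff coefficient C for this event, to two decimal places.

C ≈ 0.71

ΣQ_DR = 4051 L/s; V = ΣQ_DR·Δt = 7.292 × 10^6 L.
Runoff depth d = V / A = 36.64 mm.
C = d / P = 36.64 / 51.8 = 0.71.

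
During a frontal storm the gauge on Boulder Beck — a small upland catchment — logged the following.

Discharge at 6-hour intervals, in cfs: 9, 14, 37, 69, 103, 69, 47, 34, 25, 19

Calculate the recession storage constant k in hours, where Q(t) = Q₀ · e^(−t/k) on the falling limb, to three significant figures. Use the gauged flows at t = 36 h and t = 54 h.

k ≈ 19.9 h

On the falling limb, Q drops from 47 to 19 cfs between t = 36 h and t = 54 h (Δt = 18 h).
k = −Δt / ln(Q₂/Q₁) = −18 / ln(19/47) = 19.9 h.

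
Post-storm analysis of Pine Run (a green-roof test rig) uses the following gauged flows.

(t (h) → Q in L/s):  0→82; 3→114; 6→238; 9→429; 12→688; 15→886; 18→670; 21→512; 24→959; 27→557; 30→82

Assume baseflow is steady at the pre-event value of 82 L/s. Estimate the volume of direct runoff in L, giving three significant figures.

Direct-runoff ordinates (Q − Q_b): 0.0, 32.0, 156.0, 347.0, 606.0, 804.0, 588.0, 430.0, 877.0, 475.0, 0.0 L/s.
ΣQ_DR = 4315 L/s.
With Δt = 3 h = 10800 s, V = ΣQ_DR · Δt = 4315 × 10800 = 4.66 × 10^7 L.

V ≈ 4.66 × 10^7 L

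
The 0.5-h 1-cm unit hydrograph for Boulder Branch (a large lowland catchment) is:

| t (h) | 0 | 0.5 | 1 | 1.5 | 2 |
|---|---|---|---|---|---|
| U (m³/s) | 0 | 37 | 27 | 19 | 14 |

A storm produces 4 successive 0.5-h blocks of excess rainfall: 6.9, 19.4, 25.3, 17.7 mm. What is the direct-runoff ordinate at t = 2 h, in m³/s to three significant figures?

By discrete convolution, Q_j = Σ (P_i / 10 mm) · U_{j−i}.
At t = 2 h (j=4): Q = (6.9/10)·14 + (19.4/10)·19 + (25.3/10)·27 + (17.7/10)·37 = 180 m³/s.

Q ≈ 180 m³/s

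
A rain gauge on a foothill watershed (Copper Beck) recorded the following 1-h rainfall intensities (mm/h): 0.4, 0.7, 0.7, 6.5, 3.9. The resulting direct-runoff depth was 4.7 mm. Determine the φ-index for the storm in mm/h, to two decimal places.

Only the 2 blocks with intensity above φ contribute runoff: 6.5, 3.9 mm/h.
Σ(I−φ)·Δt = d  ⇒  (6.5+3.9 − 2φ)·1 = 4.7
φ = (10.40 − 4.7/1) / 2 = 2.85 mm/h.

φ ≈ 2.85 mm/h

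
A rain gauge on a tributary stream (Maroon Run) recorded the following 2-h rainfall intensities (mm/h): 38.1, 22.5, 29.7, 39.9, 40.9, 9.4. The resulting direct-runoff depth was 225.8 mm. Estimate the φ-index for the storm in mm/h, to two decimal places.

Only the 5 blocks with intensity above φ contribute runoff: 38.1, 22.5, 29.7, 39.9, 40.9 mm/h.
Σ(I−φ)·Δt = d  ⇒  (38.1+22.5+29.7+39.9+40.9 − 5φ)·2 = 225.8
φ = (171.1 − 225.8/2) / 5 = 11.64 mm/h.

φ ≈ 11.64 mm/h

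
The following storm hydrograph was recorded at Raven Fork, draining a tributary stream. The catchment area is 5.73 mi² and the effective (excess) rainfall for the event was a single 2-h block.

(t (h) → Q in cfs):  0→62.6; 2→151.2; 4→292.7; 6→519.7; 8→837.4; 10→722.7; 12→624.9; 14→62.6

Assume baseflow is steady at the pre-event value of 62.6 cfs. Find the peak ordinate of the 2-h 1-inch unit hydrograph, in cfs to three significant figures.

U_p ≈ 517 cfs

Direct runoff: 0.0, 88.6, 230.1, 457.1, 774.8, 660.1, 562.3, 0.0 cfs; ΣQ_DR = 2773 cfs, peak = 774.8 cfs.
Runoff depth d = ΣQ_DR·Δt / A = 2773 × 7200 / (5.73 mi²) = 1.500 in.
The 1-inch UH is the DRH scaled by (1 in)/d, so U_p = 774.8 × 1/1.500 = 517 cfs.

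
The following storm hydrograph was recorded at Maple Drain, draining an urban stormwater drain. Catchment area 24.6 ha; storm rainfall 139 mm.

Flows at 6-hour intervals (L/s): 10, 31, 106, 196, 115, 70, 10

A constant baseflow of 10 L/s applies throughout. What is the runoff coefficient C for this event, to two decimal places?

C ≈ 0.30

ΣQ_DR = 468.0 L/s; V = ΣQ_DR·Δt = 1.011 × 10^7 L.
Runoff depth d = V / A = 41.09 mm.
C = d / P = 41.09 / 139 = 0.30.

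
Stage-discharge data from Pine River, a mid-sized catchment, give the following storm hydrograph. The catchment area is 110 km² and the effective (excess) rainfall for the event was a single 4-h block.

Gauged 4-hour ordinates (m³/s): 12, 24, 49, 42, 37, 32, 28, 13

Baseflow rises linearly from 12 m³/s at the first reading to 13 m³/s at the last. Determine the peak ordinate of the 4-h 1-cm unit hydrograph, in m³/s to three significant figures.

Direct runoff: 0.00, 11.86, 36.71, 29.57, 24.43, 19.29, 15.14, 0.00 m³/s; ΣQ_DR = 137.0 m³/s, peak = 36.71 m³/s.
Runoff depth d = ΣQ_DR·Δt / A = 137.0 × 14400 / (110 km²) = 17.93 mm.
The 1-cm UH is the DRH scaled by (10 mm)/d, so U_p = 36.71 × 10/17.93 = 20.5 m³/s.

U_p ≈ 20.5 m³/s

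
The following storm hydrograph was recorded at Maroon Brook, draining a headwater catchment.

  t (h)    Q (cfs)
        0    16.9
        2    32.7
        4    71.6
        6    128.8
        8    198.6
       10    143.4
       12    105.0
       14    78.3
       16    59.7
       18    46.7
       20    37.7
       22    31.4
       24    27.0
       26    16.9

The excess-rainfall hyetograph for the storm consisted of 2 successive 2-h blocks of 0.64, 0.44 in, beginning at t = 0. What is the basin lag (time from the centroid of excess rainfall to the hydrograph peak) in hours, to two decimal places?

t_L ≈ 6.19 h

Centroid of excess rainfall: t_c = Σ P_i·t̄_i / ΣP_i = 1.8148 h (block centres at 1, 3 h).
Hydrograph peak occurs at t = 8 h, so basin lag t_L = 8 − 1.8148 = 6.19 h.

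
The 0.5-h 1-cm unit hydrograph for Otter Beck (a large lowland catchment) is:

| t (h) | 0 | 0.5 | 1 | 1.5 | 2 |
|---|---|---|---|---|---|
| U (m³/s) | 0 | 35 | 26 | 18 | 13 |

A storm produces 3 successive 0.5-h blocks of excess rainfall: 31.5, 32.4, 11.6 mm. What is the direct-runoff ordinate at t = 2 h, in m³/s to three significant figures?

By discrete convolution, Q_j = Σ (P_i / 10 mm) · U_{j−i}.
At t = 2 h (j=4): Q = (31.5/10)·13 + (32.4/10)·18 + (11.6/10)·26 = 129 m³/s.

Q ≈ 129 m³/s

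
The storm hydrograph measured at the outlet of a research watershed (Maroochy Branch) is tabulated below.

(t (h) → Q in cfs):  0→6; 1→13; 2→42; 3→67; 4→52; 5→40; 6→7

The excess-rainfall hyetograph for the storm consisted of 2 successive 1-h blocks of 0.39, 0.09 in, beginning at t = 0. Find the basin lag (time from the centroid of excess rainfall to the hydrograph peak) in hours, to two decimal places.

t_L ≈ 2.31 h

Centroid of excess rainfall: t_c = Σ P_i·t̄_i / ΣP_i = 0.6875 h (block centres at 0.5, 1.5 h).
Hydrograph peak occurs at t = 3 h, so basin lag t_L = 3 − 0.6875 = 2.31 h.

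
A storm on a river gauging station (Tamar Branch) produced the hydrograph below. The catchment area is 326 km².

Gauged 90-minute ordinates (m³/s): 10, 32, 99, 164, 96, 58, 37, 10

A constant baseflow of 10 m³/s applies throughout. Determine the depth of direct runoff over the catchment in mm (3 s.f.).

Direct runoff: 0.0, 22.0, 89.0, 154.0, 86.0, 48.0, 27.0, 0.0 m³/s; ΣQ_DR = 426.0 m³/s.
V = ΣQ_DR · Δt = 426.0 × 5400 s = 2.300 × 10^6 m³.
Over A = 326 km², depth = V / A = 7.06 mm.

d ≈ 7.06 mm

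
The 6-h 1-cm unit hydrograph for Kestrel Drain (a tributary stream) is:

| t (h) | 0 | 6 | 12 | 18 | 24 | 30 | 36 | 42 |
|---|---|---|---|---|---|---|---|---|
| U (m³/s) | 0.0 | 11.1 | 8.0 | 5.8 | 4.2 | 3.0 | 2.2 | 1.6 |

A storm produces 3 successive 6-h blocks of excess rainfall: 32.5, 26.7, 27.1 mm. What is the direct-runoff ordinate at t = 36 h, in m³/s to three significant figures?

Q ≈ 26.5 m³/s

By discrete convolution, Q_j = Σ (P_i / 10 mm) · U_{j−i}.
At t = 36 h (j=6): Q = (32.5/10)·2.2 + (26.7/10)·3.0 + (27.1/10)·4.2 = 26.5 m³/s.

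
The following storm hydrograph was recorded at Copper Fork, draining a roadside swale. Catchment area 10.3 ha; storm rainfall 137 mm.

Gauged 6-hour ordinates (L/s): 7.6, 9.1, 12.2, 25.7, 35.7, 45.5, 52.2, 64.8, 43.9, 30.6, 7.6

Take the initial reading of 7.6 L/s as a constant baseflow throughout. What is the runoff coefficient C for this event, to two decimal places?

ΣQ_DR = 251.3 L/s; V = ΣQ_DR·Δt = 5.428 × 10^6 L.
Runoff depth d = V / A = 52.70 mm.
C = d / P = 52.70 / 137 = 0.38.

C ≈ 0.38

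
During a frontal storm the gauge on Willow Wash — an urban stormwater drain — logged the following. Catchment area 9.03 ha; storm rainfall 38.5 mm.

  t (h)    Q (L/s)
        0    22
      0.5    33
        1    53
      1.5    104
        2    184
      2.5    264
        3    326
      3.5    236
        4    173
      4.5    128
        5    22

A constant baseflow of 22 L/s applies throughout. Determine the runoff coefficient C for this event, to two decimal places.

C ≈ 0.67

ΣQ_DR = 1303 L/s; V = ΣQ_DR·Δt = 2.345 × 10^6 L.
Runoff depth d = V / A = 25.97 mm.
C = d / P = 25.97 / 38.5 = 0.67.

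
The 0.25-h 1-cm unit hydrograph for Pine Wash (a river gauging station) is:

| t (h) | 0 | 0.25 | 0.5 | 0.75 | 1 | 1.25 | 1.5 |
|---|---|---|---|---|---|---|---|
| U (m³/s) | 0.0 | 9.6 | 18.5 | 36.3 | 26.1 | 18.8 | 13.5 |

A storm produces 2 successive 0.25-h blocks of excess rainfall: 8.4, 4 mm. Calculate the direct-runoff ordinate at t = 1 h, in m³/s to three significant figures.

Q ≈ 36.4 m³/s

By discrete convolution, Q_j = Σ (P_i / 10 mm) · U_{j−i}.
At t = 1 h (j=4): Q = (8.4/10)·26.1 + (4/10)·36.3 = 36.4 m³/s.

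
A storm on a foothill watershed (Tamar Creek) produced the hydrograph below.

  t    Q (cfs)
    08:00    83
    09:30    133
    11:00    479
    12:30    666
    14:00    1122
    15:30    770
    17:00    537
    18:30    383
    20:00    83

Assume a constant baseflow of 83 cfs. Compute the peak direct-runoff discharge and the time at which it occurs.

Subtracting baseflow gives direct-runoff ordinates: 0.0, 50.0, 396.0, 583.0, 1039.0, 687.0, 454.0, 300.0, 0.0 cfs.
The maximum is 1039.0 cfs, occurring at the reading for t = 14:00.

Q_p = 1039.0 cfs at t = 14:00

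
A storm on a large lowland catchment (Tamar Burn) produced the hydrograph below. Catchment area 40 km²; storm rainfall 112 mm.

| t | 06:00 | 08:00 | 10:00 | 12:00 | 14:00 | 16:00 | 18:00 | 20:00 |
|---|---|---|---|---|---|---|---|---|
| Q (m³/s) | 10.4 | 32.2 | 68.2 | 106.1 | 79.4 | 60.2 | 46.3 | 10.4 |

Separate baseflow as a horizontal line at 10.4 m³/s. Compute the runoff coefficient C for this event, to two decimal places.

C ≈ 0.53

ΣQ_DR = 330.0 m³/s; V = ΣQ_DR·Δt = 2.376 × 10^6 m³.
Runoff depth d = V / A = 59.40 mm.
C = d / P = 59.40 / 112 = 0.53.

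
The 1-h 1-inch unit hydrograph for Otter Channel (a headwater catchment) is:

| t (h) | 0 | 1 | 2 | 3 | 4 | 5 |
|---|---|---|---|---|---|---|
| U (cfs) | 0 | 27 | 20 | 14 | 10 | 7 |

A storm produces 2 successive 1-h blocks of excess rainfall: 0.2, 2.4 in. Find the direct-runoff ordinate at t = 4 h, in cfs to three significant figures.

Q ≈ 35.6 cfs

By discrete convolution, Q_j = Σ (P_i / 1 in) · U_{j−i}.
At t = 4 h (j=4): Q = (0.2/1)·10 + (2.4/1)·14 = 35.6 cfs.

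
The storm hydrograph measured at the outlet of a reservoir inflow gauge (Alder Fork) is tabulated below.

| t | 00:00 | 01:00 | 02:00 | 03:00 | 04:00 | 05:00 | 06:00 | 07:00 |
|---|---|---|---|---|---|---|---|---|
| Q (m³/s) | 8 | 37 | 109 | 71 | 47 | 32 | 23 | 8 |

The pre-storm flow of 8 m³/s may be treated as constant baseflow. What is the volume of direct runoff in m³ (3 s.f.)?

V ≈ 9.76 × 10^5 m³

Direct-runoff ordinates (Q − Q_b): 0.0, 29.0, 101.0, 63.0, 39.0, 24.0, 15.0, 0.0 m³/s.
ΣQ_DR = 271.0 m³/s.
With Δt = 1 h = 3600 s, V = ΣQ_DR · Δt = 271.0 × 3600 = 9.76 × 10^5 m³.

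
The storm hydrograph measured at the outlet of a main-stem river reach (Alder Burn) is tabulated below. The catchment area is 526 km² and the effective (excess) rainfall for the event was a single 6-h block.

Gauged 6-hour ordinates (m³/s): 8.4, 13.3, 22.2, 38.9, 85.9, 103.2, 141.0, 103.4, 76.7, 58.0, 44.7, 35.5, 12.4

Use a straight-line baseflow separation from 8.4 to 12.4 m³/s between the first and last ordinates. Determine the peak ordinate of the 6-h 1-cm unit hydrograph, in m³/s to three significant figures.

Direct runoff: 0.00, 4.57, 13.13, 29.50, 76.17, 93.13, 130.60, 92.67, 65.63, 46.60, 32.97, 23.43, 0.00 m³/s; ΣQ_DR = 608.4 m³/s, peak = 130.60 m³/s.
Runoff depth d = ΣQ_DR·Δt / A = 608.4 × 21600 / (526 km²) = 24.98 mm.
The 1-cm UH is the DRH scaled by (10 mm)/d, so U_p = 130.60 × 10/24.98 = 52.3 m³/s.

U_p ≈ 52.3 m³/s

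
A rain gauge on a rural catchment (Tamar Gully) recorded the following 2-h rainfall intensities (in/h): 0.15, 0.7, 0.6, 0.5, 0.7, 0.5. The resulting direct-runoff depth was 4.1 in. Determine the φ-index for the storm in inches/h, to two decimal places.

φ ≈ 0.19 in/h

Only the 5 blocks with intensity above φ contribute runoff: 0.7, 0.6, 0.5, 0.7, 0.5 in/h.
Σ(I−φ)·Δt = d  ⇒  (0.7+0.6+0.5+0.7+0.5 − 5φ)·2 = 4.1
φ = (3.000 − 4.1/2) / 5 = 0.19 in/h.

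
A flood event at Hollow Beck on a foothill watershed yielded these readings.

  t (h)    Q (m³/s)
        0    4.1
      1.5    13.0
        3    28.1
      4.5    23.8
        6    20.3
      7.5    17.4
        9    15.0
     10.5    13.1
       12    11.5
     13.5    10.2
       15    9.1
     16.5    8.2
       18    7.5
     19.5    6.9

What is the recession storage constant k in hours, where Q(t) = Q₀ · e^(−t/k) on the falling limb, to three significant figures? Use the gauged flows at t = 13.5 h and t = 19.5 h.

On the falling limb, Q drops from 10.2 to 6.9 m³/s between t = 13.5 h and t = 19.5 h (Δt = 6 h).
k = −Δt / ln(Q₂/Q₁) = −6 / ln(6.9/10.2) = 15.4 h.

k ≈ 15.4 h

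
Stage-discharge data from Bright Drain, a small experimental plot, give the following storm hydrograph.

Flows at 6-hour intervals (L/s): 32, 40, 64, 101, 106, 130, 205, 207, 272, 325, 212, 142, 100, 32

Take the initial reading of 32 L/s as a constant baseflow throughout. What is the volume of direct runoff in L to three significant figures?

Direct-runoff ordinates (Q − Q_b): 0.0, 8.0, 32.0, 69.0, 74.0, 98.0, 173.0, 175.0, 240.0, 293.0, 180.0, 110.0, 68.0, 0.0 L/s.
ΣQ_DR = 1520 L/s.
With Δt = 6 h = 21600 s, V = ΣQ_DR · Δt = 1520 × 21600 = 3.28 × 10^7 L.

V ≈ 3.28 × 10^7 L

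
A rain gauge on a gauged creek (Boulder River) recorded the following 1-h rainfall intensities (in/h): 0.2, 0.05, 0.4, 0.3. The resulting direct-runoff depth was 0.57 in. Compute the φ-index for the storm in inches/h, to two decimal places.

φ ≈ 0.11 in/h

Only the 3 blocks with intensity above φ contribute runoff: 0.2, 0.4, 0.3 in/h.
Σ(I−φ)·Δt = d  ⇒  (0.2+0.4+0.3 − 3φ)·1 = 0.57
φ = (0.9000 − 0.57/1) / 3 = 0.11 in/h.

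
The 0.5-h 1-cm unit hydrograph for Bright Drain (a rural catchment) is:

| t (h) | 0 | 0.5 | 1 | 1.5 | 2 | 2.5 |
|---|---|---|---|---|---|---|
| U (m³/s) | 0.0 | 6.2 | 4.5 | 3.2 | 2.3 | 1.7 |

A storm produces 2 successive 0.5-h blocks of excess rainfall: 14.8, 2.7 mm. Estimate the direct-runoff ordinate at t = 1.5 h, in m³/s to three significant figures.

Q ≈ 5.95 m³/s

By discrete convolution, Q_j = Σ (P_i / 10 mm) · U_{j−i}.
At t = 1.5 h (j=3): Q = (14.8/10)·3.2 + (2.7/10)·4.5 = 5.95 m³/s.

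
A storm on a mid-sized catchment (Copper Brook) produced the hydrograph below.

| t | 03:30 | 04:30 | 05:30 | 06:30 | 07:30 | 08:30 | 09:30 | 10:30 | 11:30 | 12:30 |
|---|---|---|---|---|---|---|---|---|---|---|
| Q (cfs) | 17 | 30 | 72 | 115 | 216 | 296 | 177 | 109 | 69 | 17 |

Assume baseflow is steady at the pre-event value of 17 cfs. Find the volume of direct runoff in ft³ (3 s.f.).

V ≈ 3.41 × 10^6 ft³

Direct-runoff ordinates (Q − Q_b): 0.0, 13.0, 55.0, 98.0, 199.0, 279.0, 160.0, 92.0, 52.0, 0.0 cfs.
ΣQ_DR = 948.0 cfs.
With Δt = 1 h = 3600 s, V = ΣQ_DR · Δt = 948.0 × 3600 = 3.41 × 10^6 ft³.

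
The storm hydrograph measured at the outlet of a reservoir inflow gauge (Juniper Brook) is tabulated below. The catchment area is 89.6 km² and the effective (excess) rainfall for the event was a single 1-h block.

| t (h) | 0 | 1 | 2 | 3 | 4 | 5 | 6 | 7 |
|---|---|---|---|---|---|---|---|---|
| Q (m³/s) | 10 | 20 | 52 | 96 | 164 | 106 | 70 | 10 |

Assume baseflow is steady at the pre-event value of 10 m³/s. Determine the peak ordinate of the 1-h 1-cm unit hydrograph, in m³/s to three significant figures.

Direct runoff: 0.0, 10.0, 42.0, 86.0, 154.0, 96.0, 60.0, 0.0 m³/s; ΣQ_DR = 448.0 m³/s, peak = 154.0 m³/s.
Runoff depth d = ΣQ_DR·Δt / A = 448.0 × 3600 / (89.6 km²) = 18.00 mm.
The 1-cm UH is the DRH scaled by (10 mm)/d, so U_p = 154.0 × 10/18.00 = 85.6 m³/s.

U_p ≈ 85.6 m³/s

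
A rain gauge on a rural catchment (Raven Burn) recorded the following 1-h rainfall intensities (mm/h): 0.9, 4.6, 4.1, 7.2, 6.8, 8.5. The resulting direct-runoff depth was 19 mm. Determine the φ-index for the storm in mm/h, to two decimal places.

Only the 5 blocks with intensity above φ contribute runoff: 4.6, 4.1, 7.2, 6.8, 8.5 mm/h.
Σ(I−φ)·Δt = d  ⇒  (4.6+4.1+7.2+6.8+8.5 − 5φ)·1 = 19
φ = (31.20 − 19/1) / 5 = 2.44 mm/h.

φ ≈ 2.44 mm/h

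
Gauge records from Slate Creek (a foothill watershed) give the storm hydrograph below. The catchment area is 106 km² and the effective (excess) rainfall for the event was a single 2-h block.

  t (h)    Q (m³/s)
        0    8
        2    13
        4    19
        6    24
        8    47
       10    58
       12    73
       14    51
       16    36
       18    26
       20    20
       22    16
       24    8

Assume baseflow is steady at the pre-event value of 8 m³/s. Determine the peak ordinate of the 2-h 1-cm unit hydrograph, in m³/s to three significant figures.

Direct runoff: 0.0, 5.0, 11.0, 16.0, 39.0, 50.0, 65.0, 43.0, 28.0, 18.0, 12.0, 8.0, 0.0 m³/s; ΣQ_DR = 295.0 m³/s, peak = 65.0 m³/s.
Runoff depth d = ΣQ_DR·Δt / A = 295.0 × 7200 / (106 km²) = 20.04 mm.
The 1-cm UH is the DRH scaled by (10 mm)/d, so U_p = 65.0 × 10/20.04 = 32.4 m³/s.

U_p ≈ 32.4 m³/s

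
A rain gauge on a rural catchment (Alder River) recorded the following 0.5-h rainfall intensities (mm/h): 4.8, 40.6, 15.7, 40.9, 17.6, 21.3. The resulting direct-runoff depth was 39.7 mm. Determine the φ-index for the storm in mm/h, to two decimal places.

Only the 5 blocks with intensity above φ contribute runoff: 40.6, 15.7, 40.9, 17.6, 21.3 mm/h.
Σ(I−φ)·Δt = d  ⇒  (40.6+15.7+40.9+17.6+21.3 − 5φ)·0.5 = 39.7
φ = (136.1 − 39.7/0.5) / 5 = 11.34 mm/h.

φ ≈ 11.34 mm/h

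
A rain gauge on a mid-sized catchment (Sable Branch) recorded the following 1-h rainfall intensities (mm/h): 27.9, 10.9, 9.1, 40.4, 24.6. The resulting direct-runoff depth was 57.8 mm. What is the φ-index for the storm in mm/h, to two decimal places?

Only the 3 blocks with intensity above φ contribute runoff: 27.9, 40.4, 24.6 mm/h.
Σ(I−φ)·Δt = d  ⇒  (27.9+40.4+24.6 − 3φ)·1 = 57.8
φ = (92.90 − 57.8/1) / 3 = 11.70 mm/h.

φ ≈ 11.70 mm/h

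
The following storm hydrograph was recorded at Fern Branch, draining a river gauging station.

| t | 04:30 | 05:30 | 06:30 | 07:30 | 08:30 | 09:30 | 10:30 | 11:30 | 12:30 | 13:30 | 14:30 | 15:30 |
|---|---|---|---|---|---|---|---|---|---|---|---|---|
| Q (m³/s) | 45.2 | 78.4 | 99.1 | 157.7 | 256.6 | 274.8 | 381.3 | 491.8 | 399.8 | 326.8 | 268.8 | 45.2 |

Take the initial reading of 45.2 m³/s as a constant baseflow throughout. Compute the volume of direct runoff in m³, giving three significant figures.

V ≈ 8.22 × 10^6 m³

Direct-runoff ordinates (Q − Q_b): 0.0, 33.2, 53.9, 112.5, 211.4, 229.6, 336.1, 446.6, 354.6, 281.6, 223.6, 0.0 m³/s.
ΣQ_DR = 2283 m³/s.
With Δt = 1 h = 3600 s, V = ΣQ_DR · Δt = 2283 × 3600 = 8.22 × 10^6 m³.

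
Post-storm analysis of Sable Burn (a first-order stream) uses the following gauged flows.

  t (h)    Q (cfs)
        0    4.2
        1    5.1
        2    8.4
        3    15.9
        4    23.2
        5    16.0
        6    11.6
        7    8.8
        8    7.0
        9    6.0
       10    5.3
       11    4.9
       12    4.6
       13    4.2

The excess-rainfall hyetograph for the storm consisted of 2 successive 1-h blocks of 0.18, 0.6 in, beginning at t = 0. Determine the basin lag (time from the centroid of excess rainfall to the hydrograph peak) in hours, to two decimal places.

Centroid of excess rainfall: t_c = Σ P_i·t̄_i / ΣP_i = 1.2692 h (block centres at 0.5, 1.5 h).
Hydrograph peak occurs at t = 4 h, so basin lag t_L = 4 − 1.2692 = 2.73 h.

t_L ≈ 2.73 h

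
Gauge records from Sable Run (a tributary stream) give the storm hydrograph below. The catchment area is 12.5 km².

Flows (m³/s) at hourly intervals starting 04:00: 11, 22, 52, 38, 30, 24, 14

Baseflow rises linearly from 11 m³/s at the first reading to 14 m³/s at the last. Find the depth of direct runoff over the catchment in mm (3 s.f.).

d ≈ 29.8 mm

Direct runoff: 0.00, 10.50, 40.00, 25.50, 17.00, 10.50, 0.00 m³/s; ΣQ_DR = 103.5 m³/s.
V = ΣQ_DR · Δt = 103.5 × 3600 s = 3.726 × 10^5 m³.
Over A = 12.5 km², depth = V / A = 29.8 mm.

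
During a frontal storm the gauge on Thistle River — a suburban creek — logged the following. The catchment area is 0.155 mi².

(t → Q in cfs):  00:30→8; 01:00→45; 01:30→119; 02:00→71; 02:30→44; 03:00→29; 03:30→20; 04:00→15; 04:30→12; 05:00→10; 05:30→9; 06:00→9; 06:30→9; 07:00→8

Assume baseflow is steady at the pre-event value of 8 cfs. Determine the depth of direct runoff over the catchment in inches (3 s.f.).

Direct runoff: 0.0, 37.0, 111.0, 63.0, 36.0, 21.0, 12.0, 7.0, 4.0, 2.0, 1.0, 1.0, 1.0, 0.0 cfs; ΣQ_DR = 296.0 cfs.
V = ΣQ_DR · Δt = 296.0 × 1800 s = 5.328 × 10^5 ft³.
Over A = 0.155 mi², depth = V / A = 1.48 in.

d ≈ 1.48 in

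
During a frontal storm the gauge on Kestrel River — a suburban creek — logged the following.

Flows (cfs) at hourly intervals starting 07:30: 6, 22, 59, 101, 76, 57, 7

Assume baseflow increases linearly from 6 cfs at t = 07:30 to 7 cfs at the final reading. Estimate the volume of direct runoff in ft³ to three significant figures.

V ≈ 1.02 × 10^6 ft³

Direct-runoff ordinates (Q − Q_b): 0.00, 15.83, 52.67, 94.50, 69.33, 50.17, 0.00 cfs.
ΣQ_DR = 282.5 cfs.
With Δt = 1 h = 3600 s, V = ΣQ_DR · Δt = 282.5 × 3600 = 1.02 × 10^6 ft³.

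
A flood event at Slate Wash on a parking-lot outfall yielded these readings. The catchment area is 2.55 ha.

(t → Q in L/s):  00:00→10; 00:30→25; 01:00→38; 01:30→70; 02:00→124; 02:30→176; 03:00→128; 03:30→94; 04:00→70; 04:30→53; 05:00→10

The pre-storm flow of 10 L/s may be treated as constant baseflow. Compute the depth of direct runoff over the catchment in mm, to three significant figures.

d ≈ 48.6 mm

Direct runoff: 0.0, 15.0, 28.0, 60.0, 114.0, 166.0, 118.0, 84.0, 60.0, 43.0, 0.0 L/s; ΣQ_DR = 688.0 L/s.
V = ΣQ_DR · Δt = 688.0 × 1800 s = 1.238 × 10^6 L.
Over A = 2.55 ha, depth = V / A = 48.6 mm.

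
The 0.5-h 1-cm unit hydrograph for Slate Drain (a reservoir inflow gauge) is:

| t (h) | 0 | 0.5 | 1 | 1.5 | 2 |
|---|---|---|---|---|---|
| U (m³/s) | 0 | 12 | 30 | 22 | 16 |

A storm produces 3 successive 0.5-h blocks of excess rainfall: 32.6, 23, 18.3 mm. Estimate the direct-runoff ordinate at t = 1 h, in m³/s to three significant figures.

By discrete convolution, Q_j = Σ (P_i / 10 mm) · U_{j−i}.
At t = 1 h (j=2): Q = (32.6/10)·30 + (23/10)·12 + (18.3/10)·0 = 125 m³/s.

Q ≈ 125 m³/s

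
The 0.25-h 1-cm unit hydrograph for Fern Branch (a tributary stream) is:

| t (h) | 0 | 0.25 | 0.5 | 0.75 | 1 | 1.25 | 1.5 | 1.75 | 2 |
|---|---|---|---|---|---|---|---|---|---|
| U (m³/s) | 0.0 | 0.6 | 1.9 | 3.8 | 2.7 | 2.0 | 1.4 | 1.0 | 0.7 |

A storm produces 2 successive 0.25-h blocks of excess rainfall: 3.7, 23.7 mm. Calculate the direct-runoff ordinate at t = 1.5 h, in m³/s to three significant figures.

Q ≈ 5.26 m³/s

By discrete convolution, Q_j = Σ (P_i / 10 mm) · U_{j−i}.
At t = 1.5 h (j=6): Q = (3.7/10)·1.4 + (23.7/10)·2.0 = 5.26 m³/s.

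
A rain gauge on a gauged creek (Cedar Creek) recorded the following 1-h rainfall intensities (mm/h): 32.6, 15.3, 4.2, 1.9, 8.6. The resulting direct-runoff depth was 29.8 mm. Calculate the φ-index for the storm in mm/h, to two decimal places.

φ ≈ 9.05 mm/h

Only the 2 blocks with intensity above φ contribute runoff: 32.6, 15.3 mm/h.
Σ(I−φ)·Δt = d  ⇒  (32.6+15.3 − 2φ)·1 = 29.8
φ = (47.90 − 29.8/1) / 2 = 9.05 mm/h.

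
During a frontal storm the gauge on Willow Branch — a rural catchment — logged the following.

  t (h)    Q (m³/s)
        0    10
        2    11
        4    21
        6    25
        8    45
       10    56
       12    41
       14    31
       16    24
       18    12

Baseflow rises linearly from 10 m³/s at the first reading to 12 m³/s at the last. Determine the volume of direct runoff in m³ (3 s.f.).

Direct-runoff ordinates (Q − Q_b): 0.00, 0.78, 10.56, 14.33, 34.11, 44.89, 29.67, 19.44, 12.22, 0.00 m³/s.
ΣQ_DR = 166.0 m³/s.
With Δt = 2 h = 7200 s, V = ΣQ_DR · Δt = 166.0 × 7200 = 1.20 × 10^6 m³.

V ≈ 1.20 × 10^6 m³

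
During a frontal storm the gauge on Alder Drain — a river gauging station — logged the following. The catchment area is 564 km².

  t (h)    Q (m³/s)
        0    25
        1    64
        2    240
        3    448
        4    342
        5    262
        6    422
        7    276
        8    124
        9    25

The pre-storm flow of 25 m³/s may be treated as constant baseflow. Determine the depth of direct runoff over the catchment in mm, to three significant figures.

d ≈ 12.6 mm

Direct runoff: 0.0, 39.0, 215.0, 423.0, 317.0, 237.0, 397.0, 251.0, 99.0, 0.0 m³/s; ΣQ_DR = 1978 m³/s.
V = ΣQ_DR · Δt = 1978 × 3600 s = 7.121 × 10^6 m³.
Over A = 564 km², depth = V / A = 12.6 mm.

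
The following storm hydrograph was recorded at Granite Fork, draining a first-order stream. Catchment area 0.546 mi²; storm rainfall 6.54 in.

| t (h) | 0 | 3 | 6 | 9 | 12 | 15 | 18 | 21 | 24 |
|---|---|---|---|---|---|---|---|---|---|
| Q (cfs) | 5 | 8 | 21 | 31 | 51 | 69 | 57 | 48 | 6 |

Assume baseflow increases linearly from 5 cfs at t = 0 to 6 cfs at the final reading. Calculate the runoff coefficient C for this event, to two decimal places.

ΣQ_DR = 246.5 cfs; V = ΣQ_DR·Δt = 2.662 × 10^6 ft³.
Runoff depth d = V / A = 2.099 in.
C = d / P = 2.099 / 6.54 = 0.32.

C ≈ 0.32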